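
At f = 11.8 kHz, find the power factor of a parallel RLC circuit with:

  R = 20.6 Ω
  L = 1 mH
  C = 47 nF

Step 1 — Angular frequency: ω = 2π·f = 2π·1.18e+04 = 7.414e+04 rad/s.
Step 2 — Component impedances:
  R: Z = R = 20.6 Ω
  L: Z = jωL = j·7.414e+04·0.001 = 0 + j74.14 Ω
  C: Z = 1/(jωC) = -j/(ω·C) = 0 - j287 Ω
Step 3 — Parallel combination: 1/Z_total = 1/R + 1/L + 1/C; Z_total = 19.76 + j4.072 Ω = 20.18∠11.6° Ω.
Step 4 — Power factor: PF = cos(φ) = Re(Z)/|Z| = 19.761/20.176 = 0.9794.
Step 5 — Type: Im(Z) = 4.072 ⇒ lagging (phase φ = 11.6°).

PF = 0.9794 (lagging, φ = 11.6°)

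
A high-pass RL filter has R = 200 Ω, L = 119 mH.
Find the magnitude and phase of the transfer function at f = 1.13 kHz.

Step 1 — Angular frequency: ω = 2π·1130 = 7100 rad/s.
Step 2 — Transfer function: H(jω) = jωL/(R + jωL).
Step 3 — Numerator jωL = j·844.9; denominator R + jωL = 200 + j844.9.
Step 4 — H = 0.9469 + j0.2242.
Step 5 — Magnitude: |H| = 0.9731 (-0.2 dB); phase: φ = 13.3°.

|H| = 0.9731 (-0.2 dB), φ = 13.3°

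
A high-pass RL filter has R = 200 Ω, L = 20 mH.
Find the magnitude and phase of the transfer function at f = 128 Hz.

Step 1 — Angular frequency: ω = 2π·128 = 804.2 rad/s.
Step 2 — Transfer function: H(jω) = jωL/(R + jωL).
Step 3 — Numerator jωL = j·16.08; denominator R + jωL = 200 + j16.08.
Step 4 — H = 0.006427 + j0.07991.
Step 5 — Magnitude: |H| = 0.08017 (-21.9 dB); phase: φ = 85.4°.

|H| = 0.08017 (-21.9 dB), φ = 85.4°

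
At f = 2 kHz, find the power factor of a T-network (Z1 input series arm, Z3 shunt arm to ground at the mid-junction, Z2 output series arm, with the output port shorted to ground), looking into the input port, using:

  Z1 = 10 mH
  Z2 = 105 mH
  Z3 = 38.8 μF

Step 1 — Angular frequency: ω = 2π·f = 2π·2000 = 1.257e+04 rad/s.
Step 2 — Component impedances:
  Z1: Z = jωL = j·1.257e+04·0.01 = 0 + j125.7 Ω
  Z2: Z = jωL = j·1.257e+04·0.105 = 0 + j1319 Ω
  Z3: Z = 1/(jωC) = -j/(ω·C) = 0 - j2.051 Ω
Step 3 — With the output port shorted to ground, the output series arm Z2 runs from the junction to ground; the shunt arm Z3 also runs from the junction to ground. They appear in parallel: Z3 || Z2 = 0 - j2.054 Ω.
Step 4 — Series with input arm Z1: Z_in = Z1 + (Z3 || Z2) = 0 + j123.6 Ω = 123.6∠90.0° Ω.
Step 5 — Power factor: PF = cos(φ) = Re(Z)/|Z| = 0/123.6 = 0.
Step 6 — Type: Im(Z) = 123.6 ⇒ lagging (phase φ = 90.0°).

PF = 0 (lagging, φ = 90.0°)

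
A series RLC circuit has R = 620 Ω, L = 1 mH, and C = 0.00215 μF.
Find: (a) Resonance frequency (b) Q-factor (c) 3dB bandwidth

Step 1 — Resonance: ω₀ = 1/√(LC) = 1/√(0.001·2.15e-09) = 6.82e+05 rad/s.
Step 2 — f₀ = ω₀/(2π) = 1.085e+05 Hz.
Step 3 — Series Q: Q = ω₀L/R = 6.82e+05·0.001/620 = 1.1.
Step 4 — Bandwidth: Δω = ω₀/Q = 6.2e+05 rad/s; BW = Δω/(2π) = 9.868e+04 Hz.

(a) f₀ = 1.085e+05 Hz  (b) Q = 1.1  (c) BW = 9.868e+04 Hz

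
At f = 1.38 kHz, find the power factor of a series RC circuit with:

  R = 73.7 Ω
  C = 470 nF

Step 1 — Angular frequency: ω = 2π·f = 2π·1380 = 8671 rad/s.
Step 2 — Component impedances:
  R: Z = R = 73.7 Ω
  C: Z = 1/(jωC) = -j/(ω·C) = 0 - j245.4 Ω
Step 3 — Series combination: Z_total = R + C = 73.7 - j245.4 Ω = 256.2∠-73.3° Ω.
Step 4 — Power factor: PF = cos(φ) = Re(Z)/|Z| = 73.7/256.2 = 0.2877.
Step 5 — Type: Im(Z) = -245.4 ⇒ leading (phase φ = -73.3°).

PF = 0.2877 (leading, φ = -73.3°)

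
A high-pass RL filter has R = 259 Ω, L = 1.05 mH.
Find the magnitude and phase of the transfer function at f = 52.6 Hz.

Step 1 — Angular frequency: ω = 2π·52.6 = 330.5 rad/s.
Step 2 — Transfer function: H(jω) = jωL/(R + jωL).
Step 3 — Numerator jωL = j·0.347; denominator R + jωL = 259 + j0.347.
Step 4 — H = 1.795e-06 + j0.00134.
Step 5 — Magnitude: |H| = 0.00134 (-57.5 dB); phase: φ = 89.9°.

|H| = 0.00134 (-57.5 dB), φ = 89.9°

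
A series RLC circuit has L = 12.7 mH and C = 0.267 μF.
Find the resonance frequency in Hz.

Step 1 — Resonance condition Im(Z)=0 gives ω₀ = 1/√(LC).
Step 2 — ω₀ = 1/√(0.0127·2.67e-07) = 1.717e+04 rad/s.
Step 3 — f₀ = ω₀/(2π) = 2733 Hz.

f₀ = 2733 Hz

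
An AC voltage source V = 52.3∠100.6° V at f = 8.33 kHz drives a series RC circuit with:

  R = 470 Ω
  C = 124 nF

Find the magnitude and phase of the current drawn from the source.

Step 1 — Angular frequency: ω = 2π·f = 2π·8330 = 5.234e+04 rad/s.
Step 2 — Component impedances:
  R: Z = R = 470 Ω
  C: Z = 1/(jωC) = -j/(ω·C) = 0 - j154.1 Ω
Step 3 — Series combination: Z_total = R + C = 470 - j154.1 Ω = 494.6∠-18.2° Ω.
Step 4 — Source phasor: V = 52.3∠100.6° V = -9.621 + j51.41 V.
Step 5 — Ohm's law: I = V / Z_total = (-9.621 + j51.41) / (470 - j154.1) = -0.05086 + j0.0927 A.
Step 6 — Convert to polar: |I| = 0.1057 A, ∠I = 118.8°.

I = 0.1057∠118.8° A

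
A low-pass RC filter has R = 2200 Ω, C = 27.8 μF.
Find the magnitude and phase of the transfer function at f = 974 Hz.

Step 1 — Angular frequency: ω = 2π·974 = 6120 rad/s.
Step 2 — Transfer function: H(jω) = 1/(1 + jωRC).
Step 3 — Denominator: 1 + jωRC = 1 + j·6120·2200·2.78e-05 = 1 + j374.3.
Step 4 — H = 7.138e-06 - j0.002672.
Step 5 — Magnitude: |H| = 0.002672 (-51.5 dB); phase: φ = -89.8°.

|H| = 0.002672 (-51.5 dB), φ = -89.8°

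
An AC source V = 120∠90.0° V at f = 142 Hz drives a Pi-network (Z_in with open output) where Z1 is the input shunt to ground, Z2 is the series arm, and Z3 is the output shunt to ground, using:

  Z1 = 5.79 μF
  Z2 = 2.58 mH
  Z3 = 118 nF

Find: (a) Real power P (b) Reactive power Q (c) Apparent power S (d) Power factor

Step 1 — Angular frequency: ω = 2π·f = 2π·142 = 892.2 rad/s.
Step 2 — Component impedances:
  Z1: Z = 1/(jωC) = -j/(ω·C) = 0 - j193.6 Ω
  Z2: Z = jωL = j·892.2·0.00258 = 0 + j2.302 Ω
  Z3: Z = 1/(jωC) = -j/(ω·C) = 0 - j9498 Ω
Step 3 — With open output, the series arm Z2 and the output shunt Z3 appear in series to ground: Z2 + Z3 = 0 - j9496 Ω.
Step 4 — Parallel with input shunt Z1: Z_in = Z1 || (Z2 + Z3) = 0 - j189.7 Ω = 189.7∠-90.0° Ω.
Step 5 — Source phasor: V = 120∠90.0° V = 0 + j120 V.
Step 6 — Current: I = V / Z = -0.6325 A = 0.6325∠180.0° A.
Step 7 — Complex power: S = V·I* = 0 - j75.91 VA.
Step 8 — Real power: P = Re(S) = 0 W.
Step 9 — Reactive power: Q = Im(S) = -75.91 VAR.
Step 10 — Apparent power: |S| = 75.91 VA.
Step 11 — Power factor: PF = P/|S| = 0 (leading).

(a) P = 0 W  (b) Q = -75.91 VAR  (c) S = 75.91 VA  (d) PF = 0 (leading)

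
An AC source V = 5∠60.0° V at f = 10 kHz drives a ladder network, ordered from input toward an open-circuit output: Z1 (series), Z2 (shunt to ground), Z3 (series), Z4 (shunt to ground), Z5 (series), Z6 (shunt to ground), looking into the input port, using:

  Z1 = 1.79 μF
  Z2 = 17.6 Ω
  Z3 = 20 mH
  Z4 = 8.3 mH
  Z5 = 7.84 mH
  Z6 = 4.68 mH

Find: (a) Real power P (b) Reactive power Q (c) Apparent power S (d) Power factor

Step 1 — Angular frequency: ω = 2π·f = 2π·1e+04 = 6.283e+04 rad/s.
Step 2 — Component impedances:
  Z1: Z = 1/(jωC) = -j/(ω·C) = 0 - j8.891 Ω
  Z2: Z = R = 17.6 Ω
  Z3: Z = jωL = j·6.283e+04·0.02 = 0 + j1257 Ω
  Z4: Z = jωL = j·6.283e+04·0.0083 = 0 + j521.5 Ω
  Z5: Z = jωL = j·6.283e+04·0.00784 = 0 + j492.6 Ω
  Z6: Z = jωL = j·6.283e+04·0.00468 = 0 + j294.1 Ω
Step 3 — Ladder network (open output): work backward from the far end, alternating series and parallel combinations. Z_in = 17.6 - j8.694 Ω = 19.63∠-26.3° Ω.
Step 4 — Source phasor: V = 5∠60.0° V = 2.5 + j4.33 V.
Step 5 — Current: I = V / Z = 0.01648 + j0.2542 A = 0.2547∠86.3° A.
Step 6 — Complex power: S = V·I* = 1.142 - j0.5642 VA.
Step 7 — Real power: P = Re(S) = 1.142 W.
Step 8 — Reactive power: Q = Im(S) = -0.5642 VAR.
Step 9 — Apparent power: |S| = 1.274 VA.
Step 10 — Power factor: PF = P/|S| = 0.8966 (leading).

(a) P = 1.142 W  (b) Q = -0.5642 VAR  (c) S = 1.274 VA  (d) PF = 0.8966 (leading)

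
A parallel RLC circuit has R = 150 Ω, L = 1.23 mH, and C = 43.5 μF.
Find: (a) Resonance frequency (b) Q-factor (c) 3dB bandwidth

Step 1 — Resonance: ω₀ = 1/√(LC) = 1/√(0.00123·4.35e-05) = 4323 rad/s.
Step 2 — f₀ = ω₀/(2π) = 688.1 Hz.
Step 3 — Parallel Q: Q = R/(ω₀L) = 150/(4323·0.00123) = 28.21.
Step 4 — Bandwidth: Δω = ω₀/Q = 153.3 rad/s; BW = Δω/(2π) = 24.39 Hz.

(a) f₀ = 688.1 Hz  (b) Q = 28.21  (c) BW = 24.39 Hz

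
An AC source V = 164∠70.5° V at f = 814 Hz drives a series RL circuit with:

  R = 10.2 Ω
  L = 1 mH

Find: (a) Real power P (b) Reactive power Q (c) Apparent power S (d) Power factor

Step 1 — Angular frequency: ω = 2π·f = 2π·814 = 5115 rad/s.
Step 2 — Component impedances:
  R: Z = R = 10.2 Ω
  L: Z = jωL = j·5115·0.001 = 0 + j5.115 Ω
Step 3 — Series combination: Z_total = R + L = 10.2 + j5.115 Ω = 11.41∠26.6° Ω.
Step 4 — Source phasor: V = 164∠70.5° V = 54.74 + j154.6 V.
Step 5 — Current: I = V / Z = 10.36 + j9.961 A = 14.37∠43.9° A.
Step 6 — Complex power: S = V·I* = 2107 + j1057 VA.
Step 7 — Real power: P = Re(S) = 2107 W.
Step 8 — Reactive power: Q = Im(S) = 1057 VAR.
Step 9 — Apparent power: |S| = 2357 VA.
Step 10 — Power factor: PF = P/|S| = 0.8939 (lagging).

(a) P = 2107 W  (b) Q = 1057 VAR  (c) S = 2357 VA  (d) PF = 0.8939 (lagging)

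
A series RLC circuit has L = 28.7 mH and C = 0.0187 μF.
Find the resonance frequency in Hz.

Step 1 — Resonance condition Im(Z)=0 gives ω₀ = 1/√(LC).
Step 2 — ω₀ = 1/√(0.0287·1.87e-08) = 4.317e+04 rad/s.
Step 3 — f₀ = ω₀/(2π) = 6870 Hz.

f₀ = 6870 Hz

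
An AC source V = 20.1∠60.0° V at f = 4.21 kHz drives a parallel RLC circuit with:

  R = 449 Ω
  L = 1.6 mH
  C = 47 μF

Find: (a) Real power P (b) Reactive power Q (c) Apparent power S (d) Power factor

Step 1 — Angular frequency: ω = 2π·f = 2π·4210 = 2.645e+04 rad/s.
Step 2 — Component impedances:
  R: Z = R = 449 Ω
  L: Z = jωL = j·2.645e+04·0.0016 = 0 + j42.32 Ω
  C: Z = 1/(jωC) = -j/(ω·C) = 0 - j0.8043 Ω
Step 3 — Parallel combination: 1/Z_total = 1/R + 1/L + 1/C; Z_total = 0.001497 - j0.8199 Ω = 0.8199∠-89.9° Ω.
Step 4 — Source phasor: V = 20.1∠60.0° V = 10.05 + j17.41 V.
Step 5 — Current: I = V / Z = -21.21 + j12.3 A = 24.51∠149.9° A.
Step 6 — Complex power: S = V·I* = 0.8998 - j492.7 VA.
Step 7 — Real power: P = Re(S) = 0.8998 W.
Step 8 — Reactive power: Q = Im(S) = -492.7 VAR.
Step 9 — Apparent power: |S| = 492.7 VA.
Step 10 — Power factor: PF = P/|S| = 0.001826 (leading).

(a) P = 0.8998 W  (b) Q = -492.7 VAR  (c) S = 492.7 VA  (d) PF = 0.001826 (leading)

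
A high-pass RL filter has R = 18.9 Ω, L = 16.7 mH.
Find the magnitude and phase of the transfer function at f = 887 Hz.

Step 1 — Angular frequency: ω = 2π·887 = 5573 rad/s.
Step 2 — Transfer function: H(jω) = jωL/(R + jωL).
Step 3 — Numerator jωL = j·93.07; denominator R + jωL = 18.9 + j93.07.
Step 4 — H = 0.9604 + j0.195.
Step 5 — Magnitude: |H| = 0.98 (-0.2 dB); phase: φ = 11.5°.

|H| = 0.98 (-0.2 dB), φ = 11.5°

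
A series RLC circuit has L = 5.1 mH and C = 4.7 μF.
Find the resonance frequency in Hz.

Step 1 — Resonance condition Im(Z)=0 gives ω₀ = 1/√(LC).
Step 2 — ω₀ = 1/√(0.0051·4.7e-06) = 6459 rad/s.
Step 3 — f₀ = ω₀/(2π) = 1028 Hz.

f₀ = 1028 Hz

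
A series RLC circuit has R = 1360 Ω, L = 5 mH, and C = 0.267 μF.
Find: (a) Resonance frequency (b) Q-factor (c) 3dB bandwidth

Step 1 — Resonance condition Im(Z)=0 gives ω₀ = 1/√(LC).
Step 2 — ω₀ = 1/√(0.005·2.67e-07) = 2.737e+04 rad/s.
Step 3 — f₀ = ω₀/(2π) = 4356 Hz.
Step 4 — Series Q: Q = ω₀L/R = 2.737e+04·0.005/1360 = 0.1006.
Step 5 — 3dB bandwidth: Δω = ω₀/Q = 2.72e+05 rad/s; BW = Δω/(2π) = 4.329e+04 Hz.

(a) f₀ = 4356 Hz  (b) Q = 0.1006  (c) BW = 4.329e+04 Hz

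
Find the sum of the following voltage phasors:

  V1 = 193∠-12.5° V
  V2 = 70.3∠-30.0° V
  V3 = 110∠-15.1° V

Step 1 — Convert each phasor to rectangular form:
  V1 = 193·(cos(-12.5°) + j·sin(-12.5°)) = 188.4 - j41.77 V
  V2 = 70.3·(cos(-30.0°) + j·sin(-30.0°)) = 60.88 - j35.15 V
  V3 = 110·(cos(-15.1°) + j·sin(-15.1°)) = 106.2 - j28.66 V
Step 2 — Sum components: V_total = 355.5 - j105.6 V.
Step 3 — Convert to polar: |V_total| = 370.9 V, ∠V_total = -16.5°.

V_total = 370.9∠-16.5° V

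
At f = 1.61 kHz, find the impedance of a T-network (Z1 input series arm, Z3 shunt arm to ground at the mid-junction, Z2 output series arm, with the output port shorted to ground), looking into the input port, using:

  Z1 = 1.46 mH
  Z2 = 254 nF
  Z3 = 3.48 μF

Step 1 — Angular frequency: ω = 2π·f = 2π·1610 = 1.012e+04 rad/s.
Step 2 — Component impedances:
  Z1: Z = jωL = j·1.012e+04·0.00146 = 0 + j14.77 Ω
  Z2: Z = 1/(jωC) = -j/(ω·C) = 0 - j389.2 Ω
  Z3: Z = 1/(jωC) = -j/(ω·C) = 0 - j28.41 Ω
Step 3 — With the output port shorted to ground, the output series arm Z2 runs from the junction to ground; the shunt arm Z3 also runs from the junction to ground. They appear in parallel: Z3 || Z2 = 0 - j26.47 Ω.
Step 4 — Series with input arm Z1: Z_in = Z1 + (Z3 || Z2) = 0 - j11.7 Ω = 11.7∠-90.0° Ω.

Z = 0 - j11.7 Ω = 11.7∠-90.0° Ω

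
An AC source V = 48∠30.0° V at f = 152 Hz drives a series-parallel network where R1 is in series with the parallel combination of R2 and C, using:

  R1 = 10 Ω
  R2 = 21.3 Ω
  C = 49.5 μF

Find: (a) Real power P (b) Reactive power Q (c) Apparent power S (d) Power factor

Step 1 — Angular frequency: ω = 2π·f = 2π·152 = 955 rad/s.
Step 2 — Component impedances:
  R1: Z = R = 10 Ω
  R2: Z = R = 21.3 Ω
  C: Z = 1/(jωC) = -j/(ω·C) = 0 - j21.15 Ω
Step 3 — Parallel branch: R2 || C = 1/(1/R2 + 1/C) = 10.58 - j10.65 Ω.
Step 4 — Series with R1: Z_total = R1 + (R2 || C) = 20.58 - j10.65 Ω = 23.17∠-27.4° Ω.
Step 5 — Source phasor: V = 48∠30.0° V = 41.57 + j24 V.
Step 6 — Current: I = V / Z = 1.117 + j1.745 A = 2.072∠57.4° A.
Step 7 — Complex power: S = V·I* = 88.32 - j45.71 VA.
Step 8 — Real power: P = Re(S) = 88.32 W.
Step 9 — Reactive power: Q = Im(S) = -45.71 VAR.
Step 10 — Apparent power: |S| = 99.44 VA.
Step 11 — Power factor: PF = P/|S| = 0.8881 (leading).

(a) P = 88.32 W  (b) Q = -45.71 VAR  (c) S = 99.44 VA  (d) PF = 0.8881 (leading)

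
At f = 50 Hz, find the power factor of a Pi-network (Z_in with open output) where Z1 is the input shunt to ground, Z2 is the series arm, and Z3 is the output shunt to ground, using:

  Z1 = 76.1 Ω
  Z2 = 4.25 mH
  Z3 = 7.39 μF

Step 1 — Angular frequency: ω = 2π·f = 2π·50 = 314.2 rad/s.
Step 2 — Component impedances:
  Z1: Z = R = 76.1 Ω
  Z2: Z = jωL = j·314.2·0.00425 = 0 + j1.335 Ω
  Z3: Z = 1/(jωC) = -j/(ω·C) = 0 - j430.7 Ω
Step 3 — With open output, the series arm Z2 and the output shunt Z3 appear in series to ground: Z2 + Z3 = 0 - j429.4 Ω.
Step 4 — Parallel with input shunt Z1: Z_in = Z1 || (Z2 + Z3) = 73.78 - j13.08 Ω = 74.93∠-10.0° Ω.
Step 5 — Power factor: PF = cos(φ) = Re(Z)/|Z| = 73.78/74.93 = 0.9847.
Step 6 — Type: Im(Z) = -13.08 ⇒ leading (phase φ = -10.0°).

PF = 0.9847 (leading, φ = -10.0°)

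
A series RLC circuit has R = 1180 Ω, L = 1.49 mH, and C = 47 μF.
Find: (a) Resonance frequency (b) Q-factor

Step 1 — Resonance condition Im(Z)=0 gives ω₀ = 1/√(LC).
Step 2 — ω₀ = 1/√(0.00149·4.7e-05) = 3779 rad/s.
Step 3 — f₀ = ω₀/(2π) = 601.4 Hz.
Step 4 — Series Q: Q = ω₀L/R = 3779·0.00149/1180 = 0.004772.

(a) f₀ = 601.4 Hz  (b) Q = 0.004772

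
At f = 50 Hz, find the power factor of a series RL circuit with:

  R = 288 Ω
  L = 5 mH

Step 1 — Angular frequency: ω = 2π·f = 2π·50 = 314.2 rad/s.
Step 2 — Component impedances:
  R: Z = R = 288 Ω
  L: Z = jωL = j·314.2·0.005 = 0 + j1.571 Ω
Step 3 — Series combination: Z_total = R + L = 288 + j1.571 Ω = 288∠0.3° Ω.
Step 4 — Power factor: PF = cos(φ) = Re(Z)/|Z| = 288/288 = 1.
Step 5 — Type: Im(Z) = 1.571 ⇒ lagging (phase φ = 0.3°).

PF = 1 (lagging, φ = 0.3°)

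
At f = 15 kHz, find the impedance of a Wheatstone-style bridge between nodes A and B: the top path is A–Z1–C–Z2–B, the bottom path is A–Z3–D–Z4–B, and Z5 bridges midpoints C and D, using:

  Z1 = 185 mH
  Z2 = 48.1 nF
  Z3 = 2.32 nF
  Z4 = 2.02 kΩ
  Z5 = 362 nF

Step 1 — Angular frequency: ω = 2π·f = 2π·1.5e+04 = 9.425e+04 rad/s.
Step 2 — Component impedances:
  Z1: Z = jωL = j·9.425e+04·0.185 = 0 + j1.744e+04 Ω
  Z2: Z = 1/(jωC) = -j/(ω·C) = 0 - j220.6 Ω
  Z3: Z = 1/(jωC) = -j/(ω·C) = 0 - j4573 Ω
  Z4: Z = R = 2020 Ω
  Z5: Z = 1/(jωC) = -j/(ω·C) = 0 - j29.31 Ω
Step 3 — Bridge requires nodal analysis (the Z5 bridge couples midpoints C and D, so the two paths cannot be reduced to a simple series/parallel combination). Setting node B to ground and injecting 1 A at node A, the 3-node admittance system at A, C, D solves to V_A = Z_AB = 33.07 - j6470 Ω = 6470∠-89.7° Ω.

Z = 33.07 - j6470 Ω = 6470∠-89.7° Ω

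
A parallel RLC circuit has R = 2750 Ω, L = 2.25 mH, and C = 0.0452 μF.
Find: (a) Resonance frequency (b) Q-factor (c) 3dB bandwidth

Step 1 — Resonance: ω₀ = 1/√(LC) = 1/√(0.00225·4.52e-08) = 9.916e+04 rad/s.
Step 2 — f₀ = ω₀/(2π) = 1.578e+04 Hz.
Step 3 — Parallel Q: Q = R/(ω₀L) = 2750/(9.916e+04·0.00225) = 12.33.
Step 4 — Bandwidth: Δω = ω₀/Q = 8045 rad/s; BW = Δω/(2π) = 1280 Hz.

(a) f₀ = 1.578e+04 Hz  (b) Q = 12.33  (c) BW = 1280 Hz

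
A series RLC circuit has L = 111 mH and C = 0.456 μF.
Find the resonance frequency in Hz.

Step 1 — Resonance condition Im(Z)=0 gives ω₀ = 1/√(LC).
Step 2 — ω₀ = 1/√(0.111·4.56e-07) = 4445 rad/s.
Step 3 — f₀ = ω₀/(2π) = 707.4 Hz.

f₀ = 707.4 Hz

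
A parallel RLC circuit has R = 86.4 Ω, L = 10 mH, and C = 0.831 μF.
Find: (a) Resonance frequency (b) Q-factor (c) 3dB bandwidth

Step 1 — Resonance: ω₀ = 1/√(LC) = 1/√(0.01·8.31e-07) = 1.097e+04 rad/s.
Step 2 — f₀ = ω₀/(2π) = 1746 Hz.
Step 3 — Parallel Q: Q = R/(ω₀L) = 86.4/(1.097e+04·0.01) = 0.7876.
Step 4 — Bandwidth: Δω = ω₀/Q = 1.393e+04 rad/s; BW = Δω/(2π) = 2217 Hz.

(a) f₀ = 1746 Hz  (b) Q = 0.7876  (c) BW = 2217 Hz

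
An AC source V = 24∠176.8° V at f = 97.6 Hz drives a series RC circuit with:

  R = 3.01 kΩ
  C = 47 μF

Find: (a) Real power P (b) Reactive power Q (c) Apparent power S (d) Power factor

Step 1 — Angular frequency: ω = 2π·f = 2π·97.6 = 613.2 rad/s.
Step 2 — Component impedances:
  R: Z = R = 3010 Ω
  C: Z = 1/(jωC) = -j/(ω·C) = 0 - j34.7 Ω
Step 3 — Series combination: Z_total = R + C = 3010 - j34.7 Ω = 3010∠-0.7° Ω.
Step 4 — Source phasor: V = 24∠176.8° V = -23.96 + j1.34 V.
Step 5 — Current: I = V / Z = -0.007965 + j0.0003533 A = 0.007973∠177.5° A.
Step 6 — Complex power: S = V·I* = 0.1913 - j0.002205 VA.
Step 7 — Real power: P = Re(S) = 0.1913 W.
Step 8 — Reactive power: Q = Im(S) = -0.002205 VAR.
Step 9 — Apparent power: |S| = 0.1913 VA.
Step 10 — Power factor: PF = P/|S| = 0.9999 (leading).

(a) P = 0.1913 W  (b) Q = -0.002205 VAR  (c) S = 0.1913 VA  (d) PF = 0.9999 (leading)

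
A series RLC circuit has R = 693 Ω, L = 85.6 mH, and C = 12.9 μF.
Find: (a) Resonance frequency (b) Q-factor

Step 1 — Resonance condition Im(Z)=0 gives ω₀ = 1/√(LC).
Step 2 — ω₀ = 1/√(0.0856·1.29e-05) = 951.6 rad/s.
Step 3 — f₀ = ω₀/(2π) = 151.5 Hz.
Step 4 — Series Q: Q = ω₀L/R = 951.6·0.0856/693 = 0.1175.

(a) f₀ = 151.5 Hz  (b) Q = 0.1175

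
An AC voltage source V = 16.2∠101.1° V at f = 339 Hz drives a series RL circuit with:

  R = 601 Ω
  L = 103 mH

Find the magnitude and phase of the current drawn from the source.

Step 1 — Angular frequency: ω = 2π·f = 2π·339 = 2130 rad/s.
Step 2 — Component impedances:
  R: Z = R = 601 Ω
  L: Z = jωL = j·2130·0.103 = 0 + j219.4 Ω
Step 3 — Series combination: Z_total = R + L = 601 + j219.4 Ω = 639.8∠20.1° Ω.
Step 4 — Source phasor: V = 16.2∠101.1° V = -3.119 + j15.9 V.
Step 5 — Ohm's law: I = V / Z_total = (-3.119 + j15.9) / (601 + j219.4) = 0.003941 + j0.02501 A.
Step 6 — Convert to polar: |I| = 0.02532 A, ∠I = 81.0°.

I = 0.02532∠81.0° A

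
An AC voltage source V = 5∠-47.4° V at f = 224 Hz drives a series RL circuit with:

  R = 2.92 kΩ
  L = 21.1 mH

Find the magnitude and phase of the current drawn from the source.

Step 1 — Angular frequency: ω = 2π·f = 2π·224 = 1407 rad/s.
Step 2 — Component impedances:
  R: Z = R = 2920 Ω
  L: Z = jωL = j·1407·0.0211 = 0 + j29.7 Ω
Step 3 — Series combination: Z_total = R + L = 2920 + j29.7 Ω = 2920∠0.6° Ω.
Step 4 — Source phasor: V = 5∠-47.4° V = 3.384 - j3.68 V.
Step 5 — Ohm's law: I = V / Z_total = (3.384 - j3.68) / (2920 + j29.7) = 0.001146 - j0.001272 A.
Step 6 — Convert to polar: |I| = 0.001712 A, ∠I = -48.0°.

I = 0.001712∠-48.0° A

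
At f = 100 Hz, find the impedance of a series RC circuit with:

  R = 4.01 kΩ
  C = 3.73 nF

Step 1 — Angular frequency: ω = 2π·f = 2π·100 = 628.3 rad/s.
Step 2 — Component impedances:
  R: Z = R = 4010 Ω
  C: Z = 1/(jωC) = -j/(ω·C) = 0 - j4.267e+05 Ω
Step 3 — Series combination: Z_total = R + C = 4010 - j4.267e+05 Ω = 4.267e+05∠-89.5° Ω.

Z = 4010 - j4.267e+05 Ω = 4.267e+05∠-89.5° Ω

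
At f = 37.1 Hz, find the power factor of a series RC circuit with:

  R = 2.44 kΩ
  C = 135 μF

Step 1 — Angular frequency: ω = 2π·f = 2π·37.1 = 233.1 rad/s.
Step 2 — Component impedances:
  R: Z = R = 2440 Ω
  C: Z = 1/(jωC) = -j/(ω·C) = 0 - j31.78 Ω
Step 3 — Series combination: Z_total = R + C = 2440 - j31.78 Ω = 2440∠-0.7° Ω.
Step 4 — Power factor: PF = cos(φ) = Re(Z)/|Z| = 2440/2440.2 = 0.9999.
Step 5 — Type: Im(Z) = -31.78 ⇒ leading (phase φ = -0.7°).

PF = 0.9999 (leading, φ = -0.7°)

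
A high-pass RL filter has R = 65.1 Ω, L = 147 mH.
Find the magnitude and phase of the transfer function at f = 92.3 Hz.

Step 1 — Angular frequency: ω = 2π·92.3 = 579.9 rad/s.
Step 2 — Transfer function: H(jω) = jωL/(R + jωL).
Step 3 — Numerator jωL = j·85.25; denominator R + jωL = 65.1 + j85.25.
Step 4 — H = 0.6317 + j0.4824.
Step 5 — Magnitude: |H| = 0.7948 (-2.0 dB); phase: φ = 37.4°.

|H| = 0.7948 (-2.0 dB), φ = 37.4°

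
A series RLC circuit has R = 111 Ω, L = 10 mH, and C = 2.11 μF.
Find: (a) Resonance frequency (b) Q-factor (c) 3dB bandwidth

Step 1 — Resonance: ω₀ = 1/√(LC) = 1/√(0.01·2.11e-06) = 6884 rad/s.
Step 2 — f₀ = ω₀/(2π) = 1096 Hz.
Step 3 — Series Q: Q = ω₀L/R = 6884·0.01/111 = 0.6202.
Step 4 — Bandwidth: Δω = ω₀/Q = 1.11e+04 rad/s; BW = Δω/(2π) = 1767 Hz.

(a) f₀ = 1096 Hz  (b) Q = 0.6202  (c) BW = 1767 Hz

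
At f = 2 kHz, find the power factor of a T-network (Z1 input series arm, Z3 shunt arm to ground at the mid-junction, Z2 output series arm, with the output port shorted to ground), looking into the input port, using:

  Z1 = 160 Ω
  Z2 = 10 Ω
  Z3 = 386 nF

Step 1 — Angular frequency: ω = 2π·f = 2π·2000 = 1.257e+04 rad/s.
Step 2 — Component impedances:
  Z1: Z = R = 160 Ω
  Z2: Z = R = 10 Ω
  Z3: Z = 1/(jωC) = -j/(ω·C) = 0 - j206.2 Ω
Step 3 — With the output port shorted to ground, the output series arm Z2 runs from the junction to ground; the shunt arm Z3 also runs from the junction to ground. They appear in parallel: Z3 || Z2 = 9.977 - j0.4839 Ω.
Step 4 — Series with input arm Z1: Z_in = Z1 + (Z3 || Z2) = 170 - j0.4839 Ω = 170∠-0.2° Ω.
Step 5 — Power factor: PF = cos(φ) = Re(Z)/|Z| = 170/170 = 1.
Step 6 — Type: Im(Z) = -0.4839 ⇒ leading (phase φ = -0.2°).

PF = 1 (leading, φ = -0.2°)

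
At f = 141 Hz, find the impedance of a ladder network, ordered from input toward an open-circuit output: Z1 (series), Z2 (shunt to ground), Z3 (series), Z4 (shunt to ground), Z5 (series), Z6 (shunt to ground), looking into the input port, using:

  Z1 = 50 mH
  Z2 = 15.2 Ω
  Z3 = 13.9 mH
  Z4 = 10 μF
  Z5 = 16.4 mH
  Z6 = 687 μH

Step 1 — Angular frequency: ω = 2π·f = 2π·141 = 885.9 rad/s.
Step 2 — Component impedances:
  Z1: Z = jωL = j·885.9·0.05 = 0 + j44.3 Ω
  Z2: Z = R = 15.2 Ω
  Z3: Z = jωL = j·885.9·0.0139 = 0 + j12.31 Ω
  Z4: Z = 1/(jωC) = -j/(ω·C) = 0 - j112.9 Ω
  Z5: Z = jωL = j·885.9·0.0164 = 0 + j14.53 Ω
  Z6: Z = jωL = j·885.9·0.000687 = 0 + j0.6086 Ω
Step 3 — Ladder network (open output): work backward from the far end, alternating series and parallel combinations. Z_in = 12.06 + j50.45 Ω = 51.87∠76.6° Ω.

Z = 12.06 + j50.45 Ω = 51.87∠76.6° Ω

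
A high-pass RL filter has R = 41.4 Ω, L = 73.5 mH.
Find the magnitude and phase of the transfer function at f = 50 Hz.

Step 1 — Angular frequency: ω = 2π·50 = 314.2 rad/s.
Step 2 — Transfer function: H(jω) = jωL/(R + jωL).
Step 3 — Numerator jωL = j·23.09; denominator R + jωL = 41.4 + j23.09.
Step 4 — H = 0.2373 + j0.4254.
Step 5 — Magnitude: |H| = 0.4871 (-6.2 dB); phase: φ = 60.8°.

|H| = 0.4871 (-6.2 dB), φ = 60.8°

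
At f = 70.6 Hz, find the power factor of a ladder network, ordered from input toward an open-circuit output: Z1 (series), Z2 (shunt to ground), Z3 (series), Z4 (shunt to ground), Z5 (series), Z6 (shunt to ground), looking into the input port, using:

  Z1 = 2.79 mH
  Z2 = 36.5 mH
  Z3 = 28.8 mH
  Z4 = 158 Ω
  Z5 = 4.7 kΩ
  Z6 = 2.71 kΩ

Step 1 — Angular frequency: ω = 2π·f = 2π·70.6 = 443.6 rad/s.
Step 2 — Component impedances:
  Z1: Z = jωL = j·443.6·0.00279 = 0 + j1.238 Ω
  Z2: Z = jωL = j·443.6·0.0365 = 0 + j16.19 Ω
  Z3: Z = jωL = j·443.6·0.0288 = 0 + j12.78 Ω
  Z4: Z = R = 158 Ω
  Z5: Z = R = 4700 Ω
  Z6: Z = R = 2710 Ω
Step 3 — Ladder network (open output): work backward from the far end, alternating series and parallel combinations. Z_in = 1.637 + j17.12 Ω = 17.2∠84.5° Ω.
Step 4 — Power factor: PF = cos(φ) = Re(Z)/|Z| = 1.63718/17.2003 = 0.09518.
Step 5 — Type: Im(Z) = 17.12 ⇒ lagging (phase φ = 84.5°).

PF = 0.09518 (lagging, φ = 84.5°)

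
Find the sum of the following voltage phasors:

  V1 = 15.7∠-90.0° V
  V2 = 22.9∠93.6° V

Step 1 — Convert each phasor to rectangular form:
  V1 = 15.7·(cos(-90.0°) + j·sin(-90.0°)) = 0 - j15.7 V
  V2 = 22.9·(cos(93.6°) + j·sin(93.6°)) = -1.438 + j22.85 V
Step 2 — Sum components: V_total = -1.438 + j7.155 V.
Step 3 — Convert to polar: |V_total| = 7.298 V, ∠V_total = 101.4°.

V_total = 7.298∠101.4° V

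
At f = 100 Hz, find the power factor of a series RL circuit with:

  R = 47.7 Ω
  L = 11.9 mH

Step 1 — Angular frequency: ω = 2π·f = 2π·100 = 628.3 rad/s.
Step 2 — Component impedances:
  R: Z = R = 47.7 Ω
  L: Z = jωL = j·628.3·0.0119 = 0 + j7.477 Ω
Step 3 — Series combination: Z_total = R + L = 47.7 + j7.477 Ω = 48.28∠8.9° Ω.
Step 4 — Power factor: PF = cos(φ) = Re(Z)/|Z| = 47.7/48.282 = 0.9879.
Step 5 — Type: Im(Z) = 7.477 ⇒ lagging (phase φ = 8.9°).

PF = 0.9879 (lagging, φ = 8.9°)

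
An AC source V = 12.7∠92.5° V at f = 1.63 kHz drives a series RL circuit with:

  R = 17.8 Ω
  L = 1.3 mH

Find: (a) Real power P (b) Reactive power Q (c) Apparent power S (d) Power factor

Step 1 — Angular frequency: ω = 2π·f = 2π·1630 = 1.024e+04 rad/s.
Step 2 — Component impedances:
  R: Z = R = 17.8 Ω
  L: Z = jωL = j·1.024e+04·0.0013 = 0 + j13.31 Ω
Step 3 — Series combination: Z_total = R + L = 17.8 + j13.31 Ω = 22.23∠36.8° Ω.
Step 4 — Source phasor: V = 12.7∠92.5° V = -0.554 + j12.69 V.
Step 5 — Current: I = V / Z = 0.3219 + j0.472 A = 0.5713∠55.7° A.
Step 6 — Complex power: S = V·I* = 5.81 + j4.346 VA.
Step 7 — Real power: P = Re(S) = 5.81 W.
Step 8 — Reactive power: Q = Im(S) = 4.346 VAR.
Step 9 — Apparent power: |S| = 7.256 VA.
Step 10 — Power factor: PF = P/|S| = 0.8008 (lagging).

(a) P = 5.81 W  (b) Q = 4.346 VAR  (c) S = 7.256 VA  (d) PF = 0.8008 (lagging)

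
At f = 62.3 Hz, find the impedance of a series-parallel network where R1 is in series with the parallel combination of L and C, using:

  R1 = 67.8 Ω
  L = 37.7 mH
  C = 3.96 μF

Step 1 — Angular frequency: ω = 2π·f = 2π·62.3 = 391.4 rad/s.
Step 2 — Component impedances:
  R1: Z = R = 67.8 Ω
  L: Z = jωL = j·391.4·0.0377 = 0 + j14.76 Ω
  C: Z = 1/(jωC) = -j/(ω·C) = 0 - j645.1 Ω
Step 3 — Parallel branch: L || C = 1/(1/L + 1/C) = 0 + j15.1 Ω.
Step 4 — Series with R1: Z_total = R1 + (L || C) = 67.8 + j15.1 Ω = 69.46∠12.6° Ω.

Z = 67.8 + j15.1 Ω = 69.46∠12.6° Ω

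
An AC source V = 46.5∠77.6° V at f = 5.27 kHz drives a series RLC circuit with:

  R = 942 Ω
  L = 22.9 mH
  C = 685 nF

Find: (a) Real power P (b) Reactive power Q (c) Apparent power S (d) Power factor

Step 1 — Angular frequency: ω = 2π·f = 2π·5270 = 3.311e+04 rad/s.
Step 2 — Component impedances:
  R: Z = R = 942 Ω
  L: Z = jωL = j·3.311e+04·0.0229 = 0 + j758.3 Ω
  C: Z = 1/(jωC) = -j/(ω·C) = 0 - j44.09 Ω
Step 3 — Series combination: Z_total = R + L + C = 942 + j714.2 Ω = 1182∠37.2° Ω.
Step 4 — Source phasor: V = 46.5∠77.6° V = 9.985 + j45.42 V.
Step 5 — Current: I = V / Z = 0.02994 + j0.02551 A = 0.03934∠40.4° A.
Step 6 — Complex power: S = V·I* = 1.458 + j1.105 VA.
Step 7 — Real power: P = Re(S) = 1.458 W.
Step 8 — Reactive power: Q = Im(S) = 1.105 VAR.
Step 9 — Apparent power: |S| = 1.829 VA.
Step 10 — Power factor: PF = P/|S| = 0.7969 (lagging).

(a) P = 1.458 W  (b) Q = 1.105 VAR  (c) S = 1.829 VA  (d) PF = 0.7969 (lagging)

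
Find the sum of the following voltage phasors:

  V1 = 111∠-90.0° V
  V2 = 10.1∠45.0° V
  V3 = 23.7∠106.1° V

Step 1 — Convert each phasor to rectangular form:
  V1 = 111·(cos(-90.0°) + j·sin(-90.0°)) = 0 - j111 V
  V2 = 10.1·(cos(45.0°) + j·sin(45.0°)) = 7.142 + j7.142 V
  V3 = 23.7·(cos(106.1°) + j·sin(106.1°)) = -6.572 + j22.77 V
Step 2 — Sum components: V_total = 0.5694 - j81.09 V.
Step 3 — Convert to polar: |V_total| = 81.09 V, ∠V_total = -89.6°.

V_total = 81.09∠-89.6° V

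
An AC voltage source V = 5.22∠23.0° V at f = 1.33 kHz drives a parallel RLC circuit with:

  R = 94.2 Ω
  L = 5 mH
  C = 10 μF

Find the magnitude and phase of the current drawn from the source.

Step 1 — Angular frequency: ω = 2π·f = 2π·1330 = 8357 rad/s.
Step 2 — Component impedances:
  R: Z = R = 94.2 Ω
  L: Z = jωL = j·8357·0.005 = 0 + j41.78 Ω
  C: Z = 1/(jωC) = -j/(ω·C) = 0 - j11.97 Ω
Step 3 — Parallel combination: 1/Z_total = 1/R + 1/L + 1/C; Z_total = 2.893 - j16.25 Ω = 16.51∠-79.9° Ω.
Step 4 — Source phasor: V = 5.22∠23.0° V = 4.805 + j2.04 V.
Step 5 — Ohm's law: I = V / Z_total = (4.805 + j2.04) / (2.893 - j16.25) = -0.07062 + j0.3082 A.
Step 6 — Convert to polar: |I| = 0.3162 A, ∠I = 102.9°.

I = 0.3162∠102.9° A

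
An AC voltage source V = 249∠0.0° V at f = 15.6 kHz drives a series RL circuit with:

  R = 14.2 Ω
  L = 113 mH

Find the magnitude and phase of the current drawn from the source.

Step 1 — Angular frequency: ω = 2π·f = 2π·1.56e+04 = 9.802e+04 rad/s.
Step 2 — Component impedances:
  R: Z = R = 14.2 Ω
  L: Z = jωL = j·9.802e+04·0.113 = 0 + j1.108e+04 Ω
Step 3 — Series combination: Z_total = R + L = 14.2 + j1.108e+04 Ω = 1.108e+04∠89.9° Ω.
Step 4 — Source phasor: V = 249∠0.0° V = 249 V.
Step 5 — Ohm's law: I = V / Z_total = (249) / (14.2 + j1.108e+04) = 2.882e-05 - j0.02248 A.
Step 6 — Convert to polar: |I| = 0.02248 A, ∠I = -89.9°.

I = 0.02248∠-89.9° A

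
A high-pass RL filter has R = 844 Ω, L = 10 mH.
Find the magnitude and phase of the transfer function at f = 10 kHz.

Step 1 — Angular frequency: ω = 2π·1e+04 = 6.283e+04 rad/s.
Step 2 — Transfer function: H(jω) = jωL/(R + jωL).
Step 3 — Numerator jωL = j·628.3; denominator R + jωL = 844 + j628.3.
Step 4 — H = 0.3566 + j0.479.
Step 5 — Magnitude: |H| = 0.5971 (-4.5 dB); phase: φ = 53.3°.

|H| = 0.5971 (-4.5 dB), φ = 53.3°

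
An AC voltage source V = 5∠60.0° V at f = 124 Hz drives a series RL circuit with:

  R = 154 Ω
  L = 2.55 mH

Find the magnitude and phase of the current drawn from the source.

Step 1 — Angular frequency: ω = 2π·f = 2π·124 = 779.1 rad/s.
Step 2 — Component impedances:
  R: Z = R = 154 Ω
  L: Z = jωL = j·779.1·0.00255 = 0 + j1.987 Ω
Step 3 — Series combination: Z_total = R + L = 154 + j1.987 Ω = 154∠0.7° Ω.
Step 4 — Source phasor: V = 5∠60.0° V = 2.5 + j4.33 V.
Step 5 — Ohm's law: I = V / Z_total = (2.5 + j4.33) / (154 + j1.987) = 0.01659 + j0.0279 A.
Step 6 — Convert to polar: |I| = 0.03246 A, ∠I = 59.3°.

I = 0.03246∠59.3° A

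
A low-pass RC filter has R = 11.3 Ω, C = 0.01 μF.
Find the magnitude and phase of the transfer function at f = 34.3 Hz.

Step 1 — Angular frequency: ω = 2π·34.3 = 215.5 rad/s.
Step 2 — Transfer function: H(jω) = 1/(1 + jωRC).
Step 3 — Denominator: 1 + jωRC = 1 + j·215.5·11.3·1e-08 = 1 + j2.435e-05.
Step 4 — H = 1 - j2.435e-05.
Step 5 — Magnitude: |H| = 1 (-0.0 dB); phase: φ = -0.0°.

|H| = 1 (-0.0 dB), φ = -0.0°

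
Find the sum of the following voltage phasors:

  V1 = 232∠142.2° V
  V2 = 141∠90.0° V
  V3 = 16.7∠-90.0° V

Step 1 — Convert each phasor to rectangular form:
  V1 = 232·(cos(142.2°) + j·sin(142.2°)) = -183.3 + j142.2 V
  V2 = 141·(cos(90.0°) + j·sin(90.0°)) = 0 + j141 V
  V3 = 16.7·(cos(-90.0°) + j·sin(-90.0°)) = 0 - j16.7 V
Step 2 — Sum components: V_total = -183.3 + j266.5 V.
Step 3 — Convert to polar: |V_total| = 323.5 V, ∠V_total = 124.5°.

V_total = 323.5∠124.5° V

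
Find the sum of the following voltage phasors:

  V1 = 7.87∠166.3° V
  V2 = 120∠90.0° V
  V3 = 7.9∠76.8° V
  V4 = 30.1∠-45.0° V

Step 1 — Convert each phasor to rectangular form:
  V1 = 7.87·(cos(166.3°) + j·sin(166.3°)) = -7.646 + j1.864 V
  V2 = 120·(cos(90.0°) + j·sin(90.0°)) = 0 + j120 V
  V3 = 7.9·(cos(76.8°) + j·sin(76.8°)) = 1.804 + j7.691 V
  V4 = 30.1·(cos(-45.0°) + j·sin(-45.0°)) = 21.28 - j21.28 V
Step 2 — Sum components: V_total = 15.44 + j108.3 V.
Step 3 — Convert to polar: |V_total| = 109.4 V, ∠V_total = 81.9°.

V_total = 109.4∠81.9° V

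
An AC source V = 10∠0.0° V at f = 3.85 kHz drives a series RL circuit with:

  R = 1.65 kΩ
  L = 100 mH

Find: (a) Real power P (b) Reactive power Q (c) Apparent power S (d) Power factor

Step 1 — Angular frequency: ω = 2π·f = 2π·3850 = 2.419e+04 rad/s.
Step 2 — Component impedances:
  R: Z = R = 1650 Ω
  L: Z = jωL = j·2.419e+04·0.1 = 0 + j2419 Ω
Step 3 — Series combination: Z_total = R + L = 1650 + j2419 Ω = 2928∠55.7° Ω.
Step 4 — Source phasor: V = 10∠0.0° V = 10 V.
Step 5 — Current: I = V / Z = 0.001924 - j0.002821 A = 0.003415∠-55.7° A.
Step 6 — Complex power: S = V·I* = 0.01924 + j0.02821 VA.
Step 7 — Real power: P = Re(S) = 0.01924 W.
Step 8 — Reactive power: Q = Im(S) = 0.02821 VAR.
Step 9 — Apparent power: |S| = 0.03415 VA.
Step 10 — Power factor: PF = P/|S| = 0.5635 (lagging).

(a) P = 0.01924 W  (b) Q = 0.02821 VAR  (c) S = 0.03415 VA  (d) PF = 0.5635 (lagging)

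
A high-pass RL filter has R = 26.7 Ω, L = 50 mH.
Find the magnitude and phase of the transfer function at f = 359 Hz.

Step 1 — Angular frequency: ω = 2π·359 = 2256 rad/s.
Step 2 — Transfer function: H(jω) = jωL/(R + jωL).
Step 3 — Numerator jωL = j·112.8; denominator R + jωL = 26.7 + j112.8.
Step 4 — H = 0.9469 + j0.2242.
Step 5 — Magnitude: |H| = 0.9731 (-0.2 dB); phase: φ = 13.3°.

|H| = 0.9731 (-0.2 dB), φ = 13.3°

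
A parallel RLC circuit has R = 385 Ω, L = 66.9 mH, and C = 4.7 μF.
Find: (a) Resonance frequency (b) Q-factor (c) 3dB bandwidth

Step 1 — Resonance: ω₀ = 1/√(LC) = 1/√(0.0669·4.7e-06) = 1783 rad/s.
Step 2 — f₀ = ω₀/(2π) = 283.8 Hz.
Step 3 — Parallel Q: Q = R/(ω₀L) = 385/(1783·0.0669) = 3.227.
Step 4 — Bandwidth: Δω = ω₀/Q = 552.6 rad/s; BW = Δω/(2π) = 87.96 Hz.

(a) f₀ = 283.8 Hz  (b) Q = 3.227  (c) BW = 87.96 Hz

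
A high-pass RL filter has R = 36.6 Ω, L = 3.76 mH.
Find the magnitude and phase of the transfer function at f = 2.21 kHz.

Step 1 — Angular frequency: ω = 2π·2210 = 1.389e+04 rad/s.
Step 2 — Transfer function: H(jω) = jωL/(R + jωL).
Step 3 — Numerator jωL = j·52.21; denominator R + jωL = 36.6 + j52.21.
Step 4 — H = 0.6705 + j0.47.
Step 5 — Magnitude: |H| = 0.8188 (-1.7 dB); phase: φ = 35.0°.

|H| = 0.8188 (-1.7 dB), φ = 35.0°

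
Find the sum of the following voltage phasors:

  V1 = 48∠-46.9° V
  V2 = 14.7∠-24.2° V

Step 1 — Convert each phasor to rectangular form:
  V1 = 48·(cos(-46.9°) + j·sin(-46.9°)) = 32.8 - j35.05 V
  V2 = 14.7·(cos(-24.2°) + j·sin(-24.2°)) = 13.41 - j6.026 V
Step 2 — Sum components: V_total = 46.21 - j41.07 V.
Step 3 — Convert to polar: |V_total| = 61.82 V, ∠V_total = -41.6°.

V_total = 61.82∠-41.6° V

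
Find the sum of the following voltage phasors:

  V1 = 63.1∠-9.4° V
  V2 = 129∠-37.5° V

Step 1 — Convert each phasor to rectangular form:
  V1 = 63.1·(cos(-9.4°) + j·sin(-9.4°)) = 62.25 - j10.31 V
  V2 = 129·(cos(-37.5°) + j·sin(-37.5°)) = 102.3 - j78.53 V
Step 2 — Sum components: V_total = 164.6 - j88.84 V.
Step 3 — Convert to polar: |V_total| = 187 V, ∠V_total = -28.4°.

V_total = 187∠-28.4° V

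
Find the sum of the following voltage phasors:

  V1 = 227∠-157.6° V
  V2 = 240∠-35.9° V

Step 1 — Convert each phasor to rectangular form:
  V1 = 227·(cos(-157.6°) + j·sin(-157.6°)) = -209.9 - j86.5 V
  V2 = 240·(cos(-35.9°) + j·sin(-35.9°)) = 194.4 - j140.7 V
Step 2 — Sum components: V_total = -15.46 - j227.2 V.
Step 3 — Convert to polar: |V_total| = 227.8 V, ∠V_total = -93.9°.

V_total = 227.8∠-93.9° V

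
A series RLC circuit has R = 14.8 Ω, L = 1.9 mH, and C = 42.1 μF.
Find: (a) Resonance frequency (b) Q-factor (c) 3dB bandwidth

Step 1 — Resonance condition Im(Z)=0 gives ω₀ = 1/√(LC).
Step 2 — ω₀ = 1/√(0.0019·4.21e-05) = 3536 rad/s.
Step 3 — f₀ = ω₀/(2π) = 562.7 Hz.
Step 4 — Series Q: Q = ω₀L/R = 3536·0.0019/14.8 = 0.4539.
Step 5 — 3dB bandwidth: Δω = ω₀/Q = 7789 rad/s; BW = Δω/(2π) = 1240 Hz.

(a) f₀ = 562.7 Hz  (b) Q = 0.4539  (c) BW = 1240 Hz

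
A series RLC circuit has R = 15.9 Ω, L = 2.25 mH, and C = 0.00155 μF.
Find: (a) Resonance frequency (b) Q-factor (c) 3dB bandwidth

Step 1 — Resonance condition Im(Z)=0 gives ω₀ = 1/√(LC).
Step 2 — ω₀ = 1/√(0.00225·1.55e-09) = 5.355e+05 rad/s.
Step 3 — f₀ = ω₀/(2π) = 8.522e+04 Hz.
Step 4 — Series Q: Q = ω₀L/R = 5.355e+05·0.00225/15.9 = 75.78.
Step 5 — 3dB bandwidth: Δω = ω₀/Q = 7067 rad/s; BW = Δω/(2π) = 1125 Hz.

(a) f₀ = 8.522e+04 Hz  (b) Q = 75.78  (c) BW = 1125 Hz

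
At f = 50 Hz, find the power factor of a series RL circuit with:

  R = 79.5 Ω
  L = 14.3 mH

Step 1 — Angular frequency: ω = 2π·f = 2π·50 = 314.2 rad/s.
Step 2 — Component impedances:
  R: Z = R = 79.5 Ω
  L: Z = jωL = j·314.2·0.0143 = 0 + j4.492 Ω
Step 3 — Series combination: Z_total = R + L = 79.5 + j4.492 Ω = 79.63∠3.2° Ω.
Step 4 — Power factor: PF = cos(φ) = Re(Z)/|Z| = 79.5/79.63 = 0.9984.
Step 5 — Type: Im(Z) = 4.492 ⇒ lagging (phase φ = 3.2°).

PF = 0.9984 (lagging, φ = 3.2°)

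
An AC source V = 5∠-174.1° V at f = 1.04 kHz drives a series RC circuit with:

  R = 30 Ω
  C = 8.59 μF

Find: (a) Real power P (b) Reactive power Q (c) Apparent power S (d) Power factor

Step 1 — Angular frequency: ω = 2π·f = 2π·1040 = 6535 rad/s.
Step 2 — Component impedances:
  R: Z = R = 30 Ω
  C: Z = 1/(jωC) = -j/(ω·C) = 0 - j17.82 Ω
Step 3 — Series combination: Z_total = R + C = 30 - j17.82 Ω = 34.89∠-30.7° Ω.
Step 4 — Source phasor: V = 5∠-174.1° V = -4.974 - j0.514 V.
Step 5 — Current: I = V / Z = -0.115 - j0.08545 A = 0.1433∠-143.4° A.
Step 6 — Complex power: S = V·I* = 0.6161 - j0.3659 VA.
Step 7 — Real power: P = Re(S) = 0.6161 W.
Step 8 — Reactive power: Q = Im(S) = -0.3659 VAR.
Step 9 — Apparent power: |S| = 0.7165 VA.
Step 10 — Power factor: PF = P/|S| = 0.8598 (leading).

(a) P = 0.6161 W  (b) Q = -0.3659 VAR  (c) S = 0.7165 VA  (d) PF = 0.8598 (leading)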